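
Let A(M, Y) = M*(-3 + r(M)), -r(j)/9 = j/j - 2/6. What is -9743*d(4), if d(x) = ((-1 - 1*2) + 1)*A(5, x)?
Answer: -876870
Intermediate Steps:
r(j) = -6 (r(j) = -9*(j/j - 2/6) = -9*(1 - 2*1/6) = -9*(1 - 1/3) = -9*2/3 = -6)
A(M, Y) = -9*M (A(M, Y) = M*(-3 - 6) = M*(-9) = -9*M)
d(x) = 90 (d(x) = ((-1 - 1*2) + 1)*(-9*5) = ((-1 - 2) + 1)*(-45) = (-3 + 1)*(-45) = -2*(-45) = 90)
-9743*d(4) = -9743*90 = -876870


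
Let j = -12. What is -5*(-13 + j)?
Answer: 125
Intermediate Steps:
-5*(-13 + j) = -5*(-13 - 12) = -5*(-25) = 125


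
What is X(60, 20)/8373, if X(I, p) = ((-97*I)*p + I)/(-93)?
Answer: 38780/259563 ≈ 0.14941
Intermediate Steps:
X(I, p) = -I/93 + 97*I*p/93 (X(I, p) = (-97*I*p + I)*(-1/93) = (I - 97*I*p)*(-1/93) = -I/93 + 97*I*p/93)
X(60, 20)/8373 = ((1/93)*60*(-1 + 97*20))/8373 = ((1/93)*60*(-1 + 1940))*(1/8373) = ((1/93)*60*1939)*(1/8373) = (38780/31)*(1/8373) = 38780/259563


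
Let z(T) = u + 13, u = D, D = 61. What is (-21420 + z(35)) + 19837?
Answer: -1509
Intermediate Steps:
u = 61
z(T) = 74 (z(T) = 61 + 13 = 74)
(-21420 + z(35)) + 19837 = (-21420 + 74) + 19837 = -21346 + 19837 = -1509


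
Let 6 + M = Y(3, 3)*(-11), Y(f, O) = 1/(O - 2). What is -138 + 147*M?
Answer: -2637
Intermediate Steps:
Y(f, O) = 1/(-2 + O)
M = -17 (M = -6 - 11/(-2 + 3) = -6 - 11/1 = -6 + 1*(-11) = -6 - 11 = -17)
-138 + 147*M = -138 + 147*(-17) = -138 - 2499 = -2637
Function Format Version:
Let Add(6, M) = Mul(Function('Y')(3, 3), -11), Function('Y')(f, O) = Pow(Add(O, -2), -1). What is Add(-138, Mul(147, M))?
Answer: -2637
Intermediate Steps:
Function('Y')(f, O) = Pow(Add(-2, O), -1)
M = -17 (M = Add(-6, Mul(Pow(Add(-2, 3), -1), -11)) = Add(-6, Mul(Pow(1, -1), -11)) = Add(-6, Mul(1, -11)) = Add(-6, -11) = -17)
Add(-138, Mul(147, M)) = Add(-138, Mul(147, -17)) = Add(-138, -2499) = -2637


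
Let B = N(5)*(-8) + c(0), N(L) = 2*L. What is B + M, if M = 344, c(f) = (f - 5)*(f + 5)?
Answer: 239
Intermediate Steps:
c(f) = (-5 + f)*(5 + f)
B = -105 (B = (2*5)*(-8) + (-25 + 0²) = 10*(-8) + (-25 + 0) = -80 - 25 = -105)
B + M = -105 + 344 = 239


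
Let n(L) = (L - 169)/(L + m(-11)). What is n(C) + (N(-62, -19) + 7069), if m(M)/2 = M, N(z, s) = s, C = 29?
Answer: 7030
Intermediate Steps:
m(M) = 2*M
n(L) = (-169 + L)/(-22 + L) (n(L) = (L - 169)/(L + 2*(-11)) = (-169 + L)/(L - 22) = (-169 + L)/(-22 + L))
n(C) + (N(-62, -19) + 7069) = (-169 + 29)/(-22 + 29) + (-19 + 7069) = -140/7 + 7050 = (1/7)*(-140) + 7050 = -20 + 7050 = 7030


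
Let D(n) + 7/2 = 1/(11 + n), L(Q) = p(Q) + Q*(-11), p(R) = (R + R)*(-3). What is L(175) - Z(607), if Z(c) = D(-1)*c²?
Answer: 6248758/5 ≈ 1.2498e+6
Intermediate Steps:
p(R) = -6*R (p(R) = (2*R)*(-3) = -6*R)
L(Q) = -17*Q (L(Q) = -6*Q + Q*(-11) = -6*Q - 11*Q = -17*Q)
D(n) = -7/2 + 1/(11 + n)
Z(c) = -17*c²/5 (Z(c) = ((-75 - 7*(-1))/(2*(11 - 1)))*c² = ((½)*(-75 + 7)/10)*c² = ((½)*(⅒)*(-68))*c² = -17*c²/5)
L(175) - Z(607) = -17*175 - (-17)*607²/5 = -2975 - (-17)*368449/5 = -2975 - 1*(-6263633/5) = -2975 + 6263633/5 = 6248758/5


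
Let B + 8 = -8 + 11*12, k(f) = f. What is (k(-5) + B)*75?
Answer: 8325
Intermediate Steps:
B = 116 (B = -8 + (-8 + 11*12) = -8 + (-8 + 132) = -8 + 124 = 116)
(k(-5) + B)*75 = (-5 + 116)*75 = 111*75 = 8325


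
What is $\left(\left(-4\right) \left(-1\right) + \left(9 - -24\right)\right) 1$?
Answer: $37$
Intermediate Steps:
$\left(\left(-4\right) \left(-1\right) + \left(9 - -24\right)\right) 1 = \left(4 + \left(9 + 24\right)\right) 1 = \left(4 + 33\right) 1 = 37 \cdot 1 = 37$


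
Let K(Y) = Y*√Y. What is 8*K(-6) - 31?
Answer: -31 - 48*I*√6 ≈ -31.0 - 117.58*I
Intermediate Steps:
K(Y) = Y^(3/2)
8*K(-6) - 31 = 8*(-6)^(3/2) - 31 = 8*(-6*I*√6) - 31 = -48*I*√6 - 31 = -31 - 48*I*√6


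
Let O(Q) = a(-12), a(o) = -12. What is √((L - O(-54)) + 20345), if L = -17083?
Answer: √3274 ≈ 57.219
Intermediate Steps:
O(Q) = -12
√((L - O(-54)) + 20345) = √((-17083 - 1*(-12)) + 20345) = √((-17083 + 12) + 20345) = √(-17071 + 20345) = √3274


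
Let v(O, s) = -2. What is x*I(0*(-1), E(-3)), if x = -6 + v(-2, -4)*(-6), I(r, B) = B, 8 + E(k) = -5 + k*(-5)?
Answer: 12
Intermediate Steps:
E(k) = -13 - 5*k (E(k) = -8 + (-5 + k*(-5)) = -8 + (-5 - 5*k) = -13 - 5*k)
x = 6 (x = -6 - 2*(-6) = -6 + 12 = 6)
x*I(0*(-1), E(-3)) = 6*(-13 - 5*(-3)) = 6*(-13 + 15) = 6*2 = 12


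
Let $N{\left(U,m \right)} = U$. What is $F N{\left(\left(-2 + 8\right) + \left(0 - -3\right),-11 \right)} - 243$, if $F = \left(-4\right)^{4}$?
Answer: $2061$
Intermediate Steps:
$F = 256$
$F N{\left(\left(-2 + 8\right) + \left(0 - -3\right),-11 \right)} - 243 = 256 \left(\left(-2 + 8\right) + \left(0 - -3\right)\right) - 243 = 256 \left(6 + \left(0 + 3\right)\right) - 243 = 256 \left(6 + 3\right) - 243 = 256 \cdot 9 - 243 = 2304 - 243 = 2061$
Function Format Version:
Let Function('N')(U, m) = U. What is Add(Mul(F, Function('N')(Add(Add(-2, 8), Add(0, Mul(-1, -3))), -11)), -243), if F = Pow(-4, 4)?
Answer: 2061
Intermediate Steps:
F = 256
Add(Mul(F, Function('N')(Add(Add(-2, 8), Add(0, Mul(-1, -3))), -11)), -243) = Add(Mul(256, Add(Add(-2, 8), Add(0, Mul(-1, -3)))), -243) = Add(Mul(256, Add(6, Add(0, 3))), -243) = Add(Mul(256, Add(6, 3)), -243) = Add(Mul(256, 9), -243) = Add(2304, -243) = 2061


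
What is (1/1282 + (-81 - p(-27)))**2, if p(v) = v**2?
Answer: 1078314019561/1643524 ≈ 6.5610e+5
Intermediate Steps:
(1/1282 + (-81 - p(-27)))**2 = (1/1282 + (-81 - 1*(-27)**2))**2 = (1/1282 + (-81 - 1*729))**2 = (1/1282 + (-81 - 729))**2 = (1/1282 - 810)**2 = (-1038419/1282)**2 = 1078314019561/1643524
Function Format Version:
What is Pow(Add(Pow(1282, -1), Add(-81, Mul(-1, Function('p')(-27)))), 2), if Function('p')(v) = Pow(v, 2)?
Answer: Rational(1078314019561, 1643524) ≈ 6.5610e+5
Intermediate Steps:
Pow(Add(Pow(1282, -1), Add(-81, Mul(-1, Function('p')(-27)))), 2) = Pow(Add(Pow(1282, -1), Add(-81, Mul(-1, Pow(-27, 2)))), 2) = Pow(Add(Rational(1, 1282), Add(-81, Mul(-1, 729))), 2) = Pow(Add(Rational(1, 1282), Add(-81, -729)), 2) = Pow(Add(Rational(1, 1282), -810), 2) = Pow(Rational(-1038419, 1282), 2) = Rational(1078314019561, 1643524)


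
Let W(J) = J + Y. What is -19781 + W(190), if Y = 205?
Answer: -19386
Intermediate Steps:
W(J) = 205 + J (W(J) = J + 205 = 205 + J)
-19781 + W(190) = -19781 + (205 + 190) = -19781 + 395 = -19386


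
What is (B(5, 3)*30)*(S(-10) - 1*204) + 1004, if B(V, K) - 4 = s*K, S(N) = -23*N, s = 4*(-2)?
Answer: -14596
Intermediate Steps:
s = -8
B(V, K) = 4 - 8*K
(B(5, 3)*30)*(S(-10) - 1*204) + 1004 = ((4 - 8*3)*30)*(-23*(-10) - 1*204) + 1004 = ((4 - 24)*30)*(230 - 204) + 1004 = -20*30*26 + 1004 = -600*26 + 1004 = -15600 + 1004 = -14596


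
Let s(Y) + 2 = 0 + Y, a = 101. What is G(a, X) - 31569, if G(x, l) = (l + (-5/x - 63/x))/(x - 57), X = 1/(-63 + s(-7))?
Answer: -10101074789/319968 ≈ -31569.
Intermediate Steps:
s(Y) = -2 + Y (s(Y) = -2 + (0 + Y) = -2 + Y)
X = -1/72 (X = 1/(-63 + (-2 - 7)) = 1/(-63 - 9) = 1/(-72) = -1/72 ≈ -0.013889)
G(x, l) = (l - 68/x)/(-57 + x)
G(a, X) - 31569 = (-68 - 1/72*101)/(101*(-57 + 101)) - 31569 = (1/101)*(-68 - 101/72)/44 - 31569 = (1/101)*(1/44)*(-4997/72) - 31569 = -4997/319968 - 31569 = -10101074789/319968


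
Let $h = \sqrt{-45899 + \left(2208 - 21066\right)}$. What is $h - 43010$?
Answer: $-43010 + 29 i \sqrt{77} \approx -43010.0 + 254.47 i$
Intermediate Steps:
$h = 29 i \sqrt{77}$ ($h = \sqrt{-45899 + \left(2208 - 21066\right)} = \sqrt{-45899 - 18858} = \sqrt{-64757} = 29 i \sqrt{77} \approx 254.47 i$)
$h - 43010 = 29 i \sqrt{77} - 43010 = -43010 + 29 i \sqrt{77}$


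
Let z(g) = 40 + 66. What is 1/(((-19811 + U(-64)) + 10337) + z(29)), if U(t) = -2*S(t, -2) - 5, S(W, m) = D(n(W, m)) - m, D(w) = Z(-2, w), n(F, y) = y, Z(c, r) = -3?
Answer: -1/9371 ≈ -0.00010671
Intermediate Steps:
D(w) = -3
z(g) = 106
S(W, m) = -3 - m
U(t) = -3 (U(t) = -2*(-3 - 1*(-2)) - 5 = -2*(-3 + 2) - 5 = -2*(-1) - 5 = 2 - 5 = -3)
1/(((-19811 + U(-64)) + 10337) + z(29)) = 1/(((-19811 - 3) + 10337) + 106) = 1/((-19814 + 10337) + 106) = 1/(-9477 + 106) = 1/(-9371) = -1/9371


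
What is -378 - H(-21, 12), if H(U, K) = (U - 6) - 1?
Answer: -350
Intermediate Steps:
H(U, K) = -7 + U (H(U, K) = (-6 + U) - 1 = -7 + U)
-378 - H(-21, 12) = -378 - (-7 - 21) = -378 - 1*(-28) = -378 + 28 = -350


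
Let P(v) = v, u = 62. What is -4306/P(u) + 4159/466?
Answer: -874369/14446 ≈ -60.527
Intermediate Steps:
-4306/P(u) + 4159/466 = -4306/62 + 4159/466 = -4306*1/62 + 4159*(1/466) = -2153/31 + 4159/466 = -874369/14446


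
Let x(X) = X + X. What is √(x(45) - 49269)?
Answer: 13*I*√291 ≈ 221.76*I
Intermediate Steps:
x(X) = 2*X
√(x(45) - 49269) = √(2*45 - 49269) = √(90 - 49269) = √(-49179) = 13*I*√291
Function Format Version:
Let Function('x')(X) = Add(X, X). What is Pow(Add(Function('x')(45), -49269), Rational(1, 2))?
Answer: Mul(13, I, Pow(291, Rational(1, 2))) ≈ Mul(221.76, I)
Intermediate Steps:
Function('x')(X) = Mul(2, X)
Pow(Add(Function('x')(45), -49269), Rational(1, 2)) = Pow(Add(Mul(2, 45), -49269), Rational(1, 2)) = Pow(Add(90, -49269), Rational(1, 2)) = Pow(-49179, Rational(1, 2)) = Mul(13, I, Pow(291, Rational(1, 2)))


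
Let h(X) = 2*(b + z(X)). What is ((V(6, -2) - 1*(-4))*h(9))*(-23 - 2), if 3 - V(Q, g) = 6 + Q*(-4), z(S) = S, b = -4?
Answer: -6250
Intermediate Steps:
V(Q, g) = -3 + 4*Q (V(Q, g) = 3 - (6 + Q*(-4)) = 3 - (6 - 4*Q) = 3 + (-6 + 4*Q) = -3 + 4*Q)
h(X) = -8 + 2*X (h(X) = 2*(-4 + X) = -8 + 2*X)
((V(6, -2) - 1*(-4))*h(9))*(-23 - 2) = (((-3 + 4*6) - 1*(-4))*(-8 + 2*9))*(-23 - 2) = (((-3 + 24) + 4)*(-8 + 18))*(-25) = ((21 + 4)*10)*(-25) = (25*10)*(-25) = 250*(-25) = -6250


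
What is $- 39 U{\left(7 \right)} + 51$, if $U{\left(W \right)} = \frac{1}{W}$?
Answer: $\frac{318}{7} \approx 45.429$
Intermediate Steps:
$- 39 U{\left(7 \right)} + 51 = - \frac{39}{7} + 51 = \frac{318}{7}$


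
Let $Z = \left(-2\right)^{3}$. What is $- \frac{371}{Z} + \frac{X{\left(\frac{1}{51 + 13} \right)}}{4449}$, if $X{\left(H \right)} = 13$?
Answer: $\frac{1650683}{35592} \approx 46.378$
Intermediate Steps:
$Z = -8$
$- \frac{371}{Z} + \frac{X{\left(\frac{1}{51 + 13} \right)}}{4449} = - \frac{371}{-8} + \frac{13}{4449} = \left(-371\right) \left(- \frac{1}{8}\right) + 13 \cdot \frac{1}{4449} = \frac{371}{8} + \frac{13}{4449} = \frac{1650683}{35592}$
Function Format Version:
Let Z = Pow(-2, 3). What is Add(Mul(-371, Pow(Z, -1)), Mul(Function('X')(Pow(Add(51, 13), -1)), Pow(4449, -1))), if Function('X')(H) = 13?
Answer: Rational(1650683, 35592) ≈ 46.378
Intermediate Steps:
Z = -8
Add(Mul(-371, Pow(Z, -1)), Mul(Function('X')(Pow(Add(51, 13), -1)), Pow(4449, -1))) = Add(Mul(-371, Pow(-8, -1)), Mul(13, Pow(4449, -1))) = Add(Mul(-371, Rational(-1, 8)), Mul(13, Rational(1, 4449))) = Add(Rational(371, 8), Rational(13, 4449)) = Rational(1650683, 35592)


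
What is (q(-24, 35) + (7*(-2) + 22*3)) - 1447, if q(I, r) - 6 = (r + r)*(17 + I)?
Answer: -1879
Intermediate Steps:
q(I, r) = 6 + 2*r*(17 + I) (q(I, r) = 6 + (r + r)*(17 + I) = 6 + (2*r)*(17 + I) = 6 + 2*r*(17 + I))
(q(-24, 35) + (7*(-2) + 22*3)) - 1447 = ((6 + 34*35 + 2*(-24)*35) + (7*(-2) + 22*3)) - 1447 = ((6 + 1190 - 1680) + (-14 + 66)) - 1447 = (-484 + 52) - 1447 = -432 - 1447 = -1879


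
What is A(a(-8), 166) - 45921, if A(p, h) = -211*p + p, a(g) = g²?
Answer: -59361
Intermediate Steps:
A(p, h) = -210*p
A(a(-8), 166) - 45921 = -210*(-8)² - 45921 = -210*64 - 45921 = -13440 - 45921 = -59361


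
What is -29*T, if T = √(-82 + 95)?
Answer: -29*√13 ≈ -104.56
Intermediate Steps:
T = √13 ≈ 3.6056
-29*T = -29*√13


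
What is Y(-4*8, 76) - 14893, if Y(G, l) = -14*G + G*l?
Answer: -16877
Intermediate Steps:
Y(-4*8, 76) - 14893 = (-4*8)*(-14 + 76) - 14893 = -32*62 - 14893 = -1984 - 14893 = -16877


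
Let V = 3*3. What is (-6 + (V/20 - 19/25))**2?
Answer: 398161/10000 ≈ 39.816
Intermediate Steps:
V = 9
(-6 + (V/20 - 19/25))**2 = (-6 + (9/20 - 19/25))**2 = (-6 - 31/100)**2 = (-631/100)**2 = 398161/10000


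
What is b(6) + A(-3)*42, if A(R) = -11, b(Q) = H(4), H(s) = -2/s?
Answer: -925/2 ≈ -462.50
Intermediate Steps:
b(Q) = -½ (b(Q) = -2/4 = -2*¼ = -½)
b(6) + A(-3)*42 = -½ - 11*42 = -½ - 462 = -925/2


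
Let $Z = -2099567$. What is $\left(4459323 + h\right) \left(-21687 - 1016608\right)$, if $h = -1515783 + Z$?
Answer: $-876292946035$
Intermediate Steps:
$h = -3615350$ ($h = -1515783 - 2099567 = -3615350$)
$\left(4459323 + h\right) \left(-21687 - 1016608\right) = \left(4459323 - 3615350\right) \left(-21687 - 1016608\right) = 843973 \left(-1038295\right) = -876292946035$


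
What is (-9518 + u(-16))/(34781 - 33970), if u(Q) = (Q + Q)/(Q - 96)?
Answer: -66624/5677 ≈ -11.736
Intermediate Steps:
u(Q) = 2*Q/(-96 + Q) (u(Q) = (2*Q)/(-96 + Q) = 2*Q/(-96 + Q))
(-9518 + u(-16))/(34781 - 33970) = (-9518 + 2*(-16)/(-96 - 16))/(34781 - 33970) = (-9518 + 2*(-16)/(-112))/811 = (-9518 + 2*(-16)*(-1/112))*(1/811) = (-9518 + 2/7)*(1/811) = -66624/7*1/811 = -66624/5677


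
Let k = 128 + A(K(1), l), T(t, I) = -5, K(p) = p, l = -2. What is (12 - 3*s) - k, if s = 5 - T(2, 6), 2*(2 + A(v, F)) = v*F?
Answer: -143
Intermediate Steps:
A(v, F) = -2 + F*v/2 (A(v, F) = -2 + (v*F)/2 = -2 + (F*v)/2 = -2 + F*v/2)
s = 10 (s = 5 - 1*(-5) = 5 + 5 = 10)
k = 125 (k = 128 + (-2 + (½)*(-2)*1) = 128 + (-2 - 1) = 128 - 3 = 125)
(12 - 3*s) - k = (12 - 3*10) - 1*125 = (12 - 30) - 125 = -18 - 125 = -143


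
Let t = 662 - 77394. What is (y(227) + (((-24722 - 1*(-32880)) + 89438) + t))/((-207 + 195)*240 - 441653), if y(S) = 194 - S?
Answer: -20831/444533 ≈ -0.046860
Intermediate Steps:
t = -76732
(y(227) + (((-24722 - 1*(-32880)) + 89438) + t))/((-207 + 195)*240 - 441653) = ((194 - 1*227) + (((-24722 - 1*(-32880)) + 89438) - 76732))/((-207 + 195)*240 - 441653) = ((194 - 227) + (((-24722 + 32880) + 89438) - 76732))/(-12*240 - 441653) = (-33 + ((8158 + 89438) - 76732))/(-2880 - 441653) = (-33 + (97596 - 76732))/(-444533) = (-33 + 20864)*(-1/444533) = 20831*(-1/444533) = -20831/444533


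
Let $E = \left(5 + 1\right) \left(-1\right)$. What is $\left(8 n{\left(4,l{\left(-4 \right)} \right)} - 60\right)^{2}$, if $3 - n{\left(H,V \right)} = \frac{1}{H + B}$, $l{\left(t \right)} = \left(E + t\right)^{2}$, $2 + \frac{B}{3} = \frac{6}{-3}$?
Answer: $1225$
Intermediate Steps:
$E = -6$ ($E = 6 \left(-1\right) = -6$)
$B = -12$ ($B = -6 + 3 \frac{6}{-3} = -6 + 3 \cdot 6 \left(- \frac{1}{3}\right) = -6 + 3 \left(-2\right) = -6 - 6 = -12$)
$l{\left(t \right)} = \left(-6 + t\right)^{2}$
$n{\left(H,V \right)} = 3 - \frac{1}{-12 + H}$ ($n{\left(H,V \right)} = 3 - \frac{1}{H - 12} = 3 - \frac{1}{-12 + H}$)
$\left(8 n{\left(4,l{\left(-4 \right)} \right)} - 60\right)^{2} = \left(8 \frac{-37 + 3 \cdot 4}{-12 + 4} - 60\right)^{2} = \left(8 \frac{-37 + 12}{-8} - 60\right)^{2} = \left(8 \left(\left(- \frac{1}{8}\right) \left(-25\right)\right) - 60\right)^{2} = \left(8 \cdot \frac{25}{8} - 60\right)^{2} = \left(25 - 60\right)^{2} = \left(-35\right)^{2} = 1225$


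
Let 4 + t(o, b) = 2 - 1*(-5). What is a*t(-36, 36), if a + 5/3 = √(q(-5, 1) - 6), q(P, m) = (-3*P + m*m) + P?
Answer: -5 + 3*√5 ≈ 1.7082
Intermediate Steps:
t(o, b) = 3 (t(o, b) = -4 + (2 - 1*(-5)) = -4 + (2 + 5) = -4 + 7 = 3)
q(P, m) = m² - 2*P (q(P, m) = (-3*P + m²) + P = (m² - 3*P) + P = m² - 2*P)
a = -5/3 + √5 (a = -5/3 + √((1² - 2*(-5)) - 6) = -5/3 + √((1 + 10) - 6) = -5/3 + √(11 - 6) = -5/3 + √5 ≈ 0.56940)
a*t(-36, 36) = (-5/3 + √5)*3 = -5 + 3*√5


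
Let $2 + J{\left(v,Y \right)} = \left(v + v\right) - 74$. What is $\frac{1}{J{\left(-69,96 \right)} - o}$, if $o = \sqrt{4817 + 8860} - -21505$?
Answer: $- \frac{21719}{471701284} + \frac{\sqrt{13677}}{471701284} \approx -4.5796 \cdot 10^{-5}$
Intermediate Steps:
$J{\left(v,Y \right)} = -76 + 2 v$ ($J{\left(v,Y \right)} = -2 + \left(\left(v + v\right) - 74\right) = -2 + \left(2 v - 74\right) = -2 + \left(-74 + 2 v\right) = -76 + 2 v$)
$o = 21505 + \sqrt{13677}$ ($o = \sqrt{13677} + 21505 = 21505 + \sqrt{13677} \approx 21622.0$)
$\frac{1}{J{\left(-69,96 \right)} - o} = \frac{1}{\left(-76 + 2 \left(-69\right)\right) - \left(21505 + \sqrt{13677}\right)} = \frac{1}{\left(-76 - 138\right) - \left(21505 + \sqrt{13677}\right)} = \frac{1}{-214 - \left(21505 + \sqrt{13677}\right)} = \frac{1}{-21719 - \sqrt{13677}}$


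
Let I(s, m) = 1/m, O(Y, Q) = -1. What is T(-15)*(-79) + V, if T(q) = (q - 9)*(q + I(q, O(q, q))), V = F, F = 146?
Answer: -30190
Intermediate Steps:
V = 146
T(q) = (-1 + q)*(-9 + q) (T(q) = (q - 9)*(q + 1/(-1)) = (-9 + q)*(q - 1) = (-9 + q)*(-1 + q) = (-1 + q)*(-9 + q))
T(-15)*(-79) + V = (9 + (-15)² - 10*(-15))*(-79) + 146 = (9 + 225 + 150)*(-79) + 146 = 384*(-79) + 146 = -30336 + 146 = -30190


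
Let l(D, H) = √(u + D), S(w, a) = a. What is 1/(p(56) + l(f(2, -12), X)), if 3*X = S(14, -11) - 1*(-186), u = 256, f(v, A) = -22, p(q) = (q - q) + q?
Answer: 28/1451 - 3*√26/2902 ≈ 0.014026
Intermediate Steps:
p(q) = q (p(q) = 0 + q = q)
X = 175/3 (X = (-11 - 1*(-186))/3 = (-11 + 186)/3 = (⅓)*175 = 175/3 ≈ 58.333)
l(D, H) = √(256 + D)
1/(p(56) + l(f(2, -12), X)) = 1/(56 + √(256 - 22)) = 1/(56 + √234) = 1/(56 + 3*√26)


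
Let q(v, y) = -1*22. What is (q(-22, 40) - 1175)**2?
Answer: 1432809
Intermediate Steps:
q(v, y) = -22
(q(-22, 40) - 1175)**2 = (-22 - 1175)**2 = (-1197)**2 = 1432809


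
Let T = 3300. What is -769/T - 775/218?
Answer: -1362571/359700 ≈ -3.7881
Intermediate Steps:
-769/T - 775/218 = -769/3300 - 775/218 = -1362571/359700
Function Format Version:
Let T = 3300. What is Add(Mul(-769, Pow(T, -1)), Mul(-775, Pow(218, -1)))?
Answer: Rational(-1362571, 359700) ≈ -3.7881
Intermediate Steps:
Add(Mul(-769, Pow(T, -1)), Mul(-775, Pow(218, -1))) = Add(Mul(-769, Pow(3300, -1)), Mul(-775, Pow(218, -1))) = Add(Mul(-769, Rational(1, 3300)), Mul(-775, Rational(1, 218))) = Add(Rational(-769, 3300), Rational(-775, 218)) = Rational(-1362571, 359700)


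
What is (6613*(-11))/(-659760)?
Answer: 72743/659760 ≈ 0.11026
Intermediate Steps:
(6613*(-11))/(-659760) = -72743*(-1/659760) = 72743/659760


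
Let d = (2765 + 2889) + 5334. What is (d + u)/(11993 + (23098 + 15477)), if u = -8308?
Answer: 335/6321 ≈ 0.052998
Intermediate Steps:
d = 10988 (d = 5654 + 5334 = 10988)
(d + u)/(11993 + (23098 + 15477)) = (10988 - 8308)/(11993 + (23098 + 15477)) = 2680/(11993 + 38575) = 2680/50568 = 2680*(1/50568) = 335/6321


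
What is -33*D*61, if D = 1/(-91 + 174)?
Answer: -2013/83 ≈ -24.253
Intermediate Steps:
D = 1/83 ≈ 0.012048
-33*D*61 = -33*1/83*61 = -33/83*61 = -2013/83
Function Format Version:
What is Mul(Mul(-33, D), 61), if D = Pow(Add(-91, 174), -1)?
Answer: Rational(-2013, 83) ≈ -24.253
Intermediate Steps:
D = Rational(1, 83) (D = Pow(83, -1) = Rational(1, 83) ≈ 0.012048)
Mul(Mul(-33, D), 61) = Mul(Mul(-33, Rational(1, 83)), 61) = Mul(Rational(-33, 83), 61) = Rational(-2013, 83)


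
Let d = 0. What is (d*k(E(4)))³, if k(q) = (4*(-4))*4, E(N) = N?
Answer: 0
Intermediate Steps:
k(q) = -64 (k(q) = -16*4 = -64)
(d*k(E(4)))³ = (0*(-64))³ = 0³ = 0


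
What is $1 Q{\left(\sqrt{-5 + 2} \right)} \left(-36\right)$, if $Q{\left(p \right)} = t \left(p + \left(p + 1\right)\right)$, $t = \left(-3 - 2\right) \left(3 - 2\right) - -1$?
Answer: $144 + 288 i \sqrt{3} \approx 144.0 + 498.83 i$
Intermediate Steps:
$t = -4$ ($t = \left(-5\right) 1 + 1 = -5 + 1 = -4$)
$Q{\left(p \right)} = -4 - 8 p$ ($Q{\left(p \right)} = - 4 \left(p + \left(p + 1\right)\right) = - 4 \left(p + \left(1 + p\right)\right) = - 4 \left(1 + 2 p\right) = -4 - 8 p$)
$1 Q{\left(\sqrt{-5 + 2} \right)} \left(-36\right) = 1 \left(-4 - 8 \sqrt{-5 + 2}\right) \left(-36\right) = 1 \left(-4 - 8 \sqrt{-3}\right) \left(-36\right) = 1 \left(-4 - 8 i \sqrt{3}\right) \left(-36\right) = \left(-4 - 8 i \sqrt{3}\right) \left(-36\right) = 144 + 288 i \sqrt{3}$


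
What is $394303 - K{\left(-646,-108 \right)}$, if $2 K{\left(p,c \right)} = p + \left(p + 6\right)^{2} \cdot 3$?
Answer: $-219774$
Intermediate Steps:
$K{\left(p,c \right)} = \frac{p}{2} + \frac{3 \left(6 + p\right)^{2}}{2}$ ($K{\left(p,c \right)} = \frac{p + \left(p + 6\right)^{2} \cdot 3}{2} = \frac{p + \left(6 + p\right)^{2} \cdot 3}{2} = \frac{p + 3 \left(6 + p\right)^{2}}{2} = \frac{p}{2} + \frac{3 \left(6 + p\right)^{2}}{2}$)
$394303 - K{\left(-646,-108 \right)} = 394303 - \left(\frac{1}{2} \left(-646\right) + \frac{3 \left(6 - 646\right)^{2}}{2}\right) = 394303 - \left(-323 + \frac{3 \left(-640\right)^{2}}{2}\right) = 394303 - \left(-323 + \frac{3}{2} \cdot 409600\right) = 394303 - \left(-323 + 614400\right) = 394303 - 614077 = -219774$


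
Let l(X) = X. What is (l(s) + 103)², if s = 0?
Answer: 10609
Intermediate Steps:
(l(s) + 103)² = (0 + 103)² = 103² = 10609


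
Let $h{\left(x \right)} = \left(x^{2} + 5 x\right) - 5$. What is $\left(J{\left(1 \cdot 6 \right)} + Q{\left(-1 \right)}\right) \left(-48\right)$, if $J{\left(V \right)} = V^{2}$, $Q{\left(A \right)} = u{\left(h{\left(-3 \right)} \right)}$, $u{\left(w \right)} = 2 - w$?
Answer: $-2352$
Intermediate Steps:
$h{\left(x \right)} = -5 + x^{2} + 5 x$
$Q{\left(A \right)} = 13$ ($Q{\left(A \right)} = 2 - \left(-5 + \left(-3\right)^{2} + 5 \left(-3\right)\right) = 2 - \left(-5 + 9 - 15\right) = 2 - -11 = 2 + 11 = 13$)
$\left(J{\left(1 \cdot 6 \right)} + Q{\left(-1 \right)}\right) \left(-48\right) = \left(\left(1 \cdot 6\right)^{2} + 13\right) \left(-48\right) = \left(6^{2} + 13\right) \left(-48\right) = \left(36 + 13\right) \left(-48\right) = 49 \left(-48\right) = -2352$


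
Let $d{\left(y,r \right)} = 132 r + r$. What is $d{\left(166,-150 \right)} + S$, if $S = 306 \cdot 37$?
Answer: $-8628$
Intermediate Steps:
$d{\left(y,r \right)} = 133 r$
$S = 11322$
$d{\left(166,-150 \right)} + S = 133 \left(-150\right) + 11322 = -19950 + 11322 = -8628$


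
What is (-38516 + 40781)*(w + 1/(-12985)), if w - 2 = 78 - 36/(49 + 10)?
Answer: 27552221493/153223 ≈ 1.7982e+5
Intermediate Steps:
w = 4684/59 (w = 2 + (78 - 36/(49 + 10)) = 2 + (78 - 36/59) = 2 + 4566/59 = 4684/59 ≈ 79.390)
(-38516 + 40781)*(w + 1/(-12985)) = (-38516 + 40781)*(4684/59 + 1/(-12985)) = 2265*(4684/59 - 1/12985) = 2265*(60821681/766115) = 27552221493/153223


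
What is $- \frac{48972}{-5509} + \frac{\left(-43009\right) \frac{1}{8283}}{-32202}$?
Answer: $\frac{1866071093419}{209915853642} \approx 8.8896$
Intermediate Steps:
$- \frac{48972}{-5509} + \frac{\left(-43009\right) \frac{1}{8283}}{-32202} = \left(-48972\right) \left(- \frac{1}{5509}\right) + \left(-43009\right) \frac{1}{8283} \left(- \frac{1}{32202}\right) = \frac{6996}{787} - - \frac{43009}{266729166} = \frac{6996}{787} + \frac{43009}{266729166} = \frac{1866071093419}{209915853642}$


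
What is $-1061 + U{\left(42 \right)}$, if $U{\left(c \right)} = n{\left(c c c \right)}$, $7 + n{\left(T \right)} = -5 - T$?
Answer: $-75161$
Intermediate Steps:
$n{\left(T \right)} = -12 - T$ ($n{\left(T \right)} = -7 - \left(5 + T\right) = -12 - T$)
$U{\left(c \right)} = -12 - c^{3}$ ($U{\left(c \right)} = -12 - c c c = -12 - c^{2} c = -12 - c^{3}$)
$-1061 + U{\left(42 \right)} = -1061 - 74100 = -75161$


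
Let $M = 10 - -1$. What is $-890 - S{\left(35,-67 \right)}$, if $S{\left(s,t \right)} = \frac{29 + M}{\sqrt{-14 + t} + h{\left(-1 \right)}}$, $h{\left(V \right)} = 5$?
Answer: $- \frac{47270}{53} + \frac{180 i}{53} \approx -891.89 + 3.3962 i$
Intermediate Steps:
$M = 11$ ($M = 10 + 1 = 11$)
$S{\left(s,t \right)} = \frac{40}{5 + \sqrt{-14 + t}}$ ($S{\left(s,t \right)} = \frac{29 + 11}{\sqrt{-14 + t} + 5} = \frac{40}{5 + \sqrt{-14 + t}}$)
$-890 - S{\left(35,-67 \right)} = -890 - \frac{40}{5 + \sqrt{-14 - 67}} = -890 - \frac{40}{5 + \sqrt{-81}} = -890 - \frac{40}{5 + 9 i} = -890 - 40 \frac{5 - 9 i}{106} = -890 - \frac{20 \left(5 - 9 i\right)}{53}$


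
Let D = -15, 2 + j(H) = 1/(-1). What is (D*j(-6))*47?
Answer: 2115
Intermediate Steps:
j(H) = -3 (j(H) = -2 + 1/(-1) = -2 - 1 = -3)
(D*j(-6))*47 = -15*(-3)*47 = 45*47 = 2115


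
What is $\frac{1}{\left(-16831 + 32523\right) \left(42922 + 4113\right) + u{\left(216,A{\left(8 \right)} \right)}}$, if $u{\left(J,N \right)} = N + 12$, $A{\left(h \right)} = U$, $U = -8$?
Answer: $\frac{1}{738073224} \approx 1.3549 \cdot 10^{-9}$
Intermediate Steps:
$A{\left(h \right)} = -8$
$u{\left(J,N \right)} = 12 + N$
$\frac{1}{\left(-16831 + 32523\right) \left(42922 + 4113\right) + u{\left(216,A{\left(8 \right)} \right)}} = \frac{1}{\left(-16831 + 32523\right) \left(42922 + 4113\right) + \left(12 - 8\right)} = \frac{1}{15692 \cdot 47035 + 4} = \frac{1}{738073220 + 4} = \frac{1}{738073224}$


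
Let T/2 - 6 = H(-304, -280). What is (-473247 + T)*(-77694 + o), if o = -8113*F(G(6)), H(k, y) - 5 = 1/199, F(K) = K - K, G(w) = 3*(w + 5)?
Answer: 7316581731462/199 ≈ 3.6767e+10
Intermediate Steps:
G(w) = 15 + 3*w (G(w) = 3*(5 + w) = 15 + 3*w)
F(K) = 0
H(k, y) = 996/199 (H(k, y) = 5 + 1/199 = 996/199)
T = 4380/199 (T = 12 + 2*(996/199) = 12 + 1992/199 = 4380/199 ≈ 22.010)
o = 0 (o = -8113*0 = 0)
(-473247 + T)*(-77694 + o) = (-473247 + 4380/199)*(-77694 + 0) = -94171773/199*(-77694) = 7316581731462/199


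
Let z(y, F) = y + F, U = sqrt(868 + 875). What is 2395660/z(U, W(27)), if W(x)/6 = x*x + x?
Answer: 517462560/979693 - 2395660*sqrt(1743)/20573553 ≈ 523.33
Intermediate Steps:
W(x) = 6*x + 6*x**2 (W(x) = 6*(x*x + x) = 6*(x**2 + x) = 6*(x + x**2) = 6*x + 6*x**2)
U = sqrt(1743) ≈ 41.749
z(y, F) = F + y
2395660/z(U, W(27)) = 2395660/(6*27*(1 + 27) + sqrt(1743)) = 2395660/(6*27*28 + sqrt(1743)) = 2395660/(4536 + sqrt(1743))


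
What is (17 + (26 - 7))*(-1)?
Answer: -36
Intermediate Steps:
(17 + (26 - 7))*(-1) = (17 + 19)*(-1) = 36*(-1) = -36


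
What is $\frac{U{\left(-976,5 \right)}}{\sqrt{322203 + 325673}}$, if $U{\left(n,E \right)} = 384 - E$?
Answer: $\frac{379 \sqrt{161969}}{323938} \approx 0.47086$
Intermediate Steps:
$\frac{U{\left(-976,5 \right)}}{\sqrt{322203 + 325673}} = \frac{384 - 5}{\sqrt{322203 + 325673}} = \frac{384 - 5}{\sqrt{647876}} = \frac{379}{2 \sqrt{161969}} = 379 \frac{\sqrt{161969}}{323938} = \frac{379 \sqrt{161969}}{323938}$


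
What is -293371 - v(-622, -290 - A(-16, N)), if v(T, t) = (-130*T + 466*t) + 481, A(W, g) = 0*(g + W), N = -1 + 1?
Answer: -239572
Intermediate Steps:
N = 0
A(W, g) = 0 (A(W, g) = 0*(W + g) = 0)
v(T, t) = 481 - 130*T + 466*t
-293371 - v(-622, -290 - A(-16, N)) = -293371 - (481 - 130*(-622) + 466*(-290 - 1*0)) = -293371 - (481 + 80860 + 466*(-290 + 0)) = -293371 - (481 + 80860 + 466*(-290)) = -293371 - (481 + 80860 - 135140) = -293371 - 1*(-53799) = -293371 + 53799 = -239572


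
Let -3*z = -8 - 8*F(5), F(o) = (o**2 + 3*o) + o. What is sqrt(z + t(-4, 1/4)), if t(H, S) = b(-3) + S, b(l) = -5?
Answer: sqrt(4245)/6 ≈ 10.859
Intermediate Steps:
F(o) = o**2 + 4*o
z = 368/3 (z = -(-8 - 40*(4 + 5))/3 = -(-8 - 40*9)/3 = -(-8 - 8*45)/3 = -(-8 - 360)/3 = -1/3*(-368) = 368/3 ≈ 122.67)
t(H, S) = -5 + S
sqrt(z + t(-4, 1/4)) = sqrt(368/3 + (-5 + 1/4)) = sqrt(368/3 - 19/4) = sqrt(1415/12) = sqrt(4245)/6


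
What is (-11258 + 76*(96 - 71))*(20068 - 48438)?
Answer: 265486460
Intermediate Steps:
(-11258 + 76*(96 - 71))*(20068 - 48438) = (-11258 + 76*25)*(-28370) = (-11258 + 1900)*(-28370) = -9358*(-28370) = 265486460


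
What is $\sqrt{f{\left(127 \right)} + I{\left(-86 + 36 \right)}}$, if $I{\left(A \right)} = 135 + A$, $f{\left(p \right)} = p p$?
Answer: $11 \sqrt{134} \approx 127.33$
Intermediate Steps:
$f{\left(p \right)} = p^{2}$
$\sqrt{f{\left(127 \right)} + I{\left(-86 + 36 \right)}} = \sqrt{127^{2} + \left(135 + \left(-86 + 36\right)\right)} = \sqrt{16129 + \left(135 - 50\right)} = \sqrt{16129 + 85} = \sqrt{16214} = 11 \sqrt{134}$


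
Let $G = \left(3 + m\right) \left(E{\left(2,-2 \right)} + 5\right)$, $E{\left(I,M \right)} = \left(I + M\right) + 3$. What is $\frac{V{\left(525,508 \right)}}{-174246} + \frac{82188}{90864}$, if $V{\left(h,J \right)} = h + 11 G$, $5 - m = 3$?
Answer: $\frac{197683979}{219898452} \approx 0.89898$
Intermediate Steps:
$m = 2$ ($m = 5 - 3 = 2$)
$E{\left(I,M \right)} = 3 + I + M$
$G = 40$ ($G = \left(3 + 2\right) \left(\left(3 + 2 - 2\right) + 5\right) = 5 \left(3 + 5\right) = 5 \cdot 8 = 40$)
$V{\left(h,J \right)} = 440 + h$ ($V{\left(h,J \right)} = h + 11 \cdot 40 = h + 440 = 440 + h$)
$\frac{V{\left(525,508 \right)}}{-174246} + \frac{82188}{90864} = \frac{440 + 525}{-174246} + \frac{82188}{90864} = 965 \left(- \frac{1}{174246}\right) + 82188 \cdot \frac{1}{90864} = - \frac{965}{174246} + \frac{2283}{2524} = \frac{197683979}{219898452}$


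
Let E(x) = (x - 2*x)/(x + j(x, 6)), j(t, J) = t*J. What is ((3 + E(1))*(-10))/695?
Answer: -40/973 ≈ -0.041110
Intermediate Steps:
j(t, J) = J*t
E(x) = -⅐ (E(x) = (x - 2*x)/(x + 6*x) = (-x)/((7*x)) = (-x)*(1/(7*x)) = -⅐)
((3 + E(1))*(-10))/695 = ((3 - ⅐)*(-10))/695 = ((20/7)*(-10))*(1/695) = -200/7*1/695 = -40/973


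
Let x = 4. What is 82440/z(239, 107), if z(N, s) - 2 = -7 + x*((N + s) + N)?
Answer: 16488/467 ≈ 35.306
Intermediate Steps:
z(N, s) = -5 + 4*s + 8*N (z(N, s) = 2 + (-7 + 4*((N + s) + N)) = 2 + (-7 + 4*(s + 2*N)) = 2 + (-7 + (4*s + 8*N)) = 2 + (-7 + 4*s + 8*N) = -5 + 4*s + 8*N)
82440/z(239, 107) = 82440/(-5 + 4*107 + 8*239) = 82440/(-5 + 428 + 1912) = 82440/2335 = 82440*(1/2335) = 16488/467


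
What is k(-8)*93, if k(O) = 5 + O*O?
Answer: 6417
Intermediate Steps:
k(O) = 5 + O²
k(-8)*93 = (5 + (-8)²)*93 = (5 + 64)*93 = 69*93 = 6417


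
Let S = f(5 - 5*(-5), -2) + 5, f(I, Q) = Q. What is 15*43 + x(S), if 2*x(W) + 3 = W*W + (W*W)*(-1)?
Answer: 1287/2 ≈ 643.50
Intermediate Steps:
S = 3 (S = -2 + 5 = 3)
x(W) = -3/2 (x(W) = -3/2 + (W*W + (W*W)*(-1))/2 = -3/2 + (W**2 + W**2*(-1))/2 = -3/2 + (W**2 - W**2)/2 = -3/2 + (1/2)*0 = -3/2 + 0 = -3/2)
15*43 + x(S) = 15*43 - 3/2 = 645 - 3/2 = 1287/2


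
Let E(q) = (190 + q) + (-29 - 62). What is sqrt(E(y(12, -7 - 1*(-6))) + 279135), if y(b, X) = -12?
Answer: sqrt(279222) ≈ 528.41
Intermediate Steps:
E(q) = 99 + q (E(q) = (190 + q) - 91 = 99 + q)
sqrt(E(y(12, -7 - 1*(-6))) + 279135) = sqrt((99 - 12) + 279135) = sqrt(87 + 279135) = sqrt(279222)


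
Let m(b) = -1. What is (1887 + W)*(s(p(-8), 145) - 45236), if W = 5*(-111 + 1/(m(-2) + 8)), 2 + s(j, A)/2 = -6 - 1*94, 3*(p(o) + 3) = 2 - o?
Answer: -423909760/7 ≈ -6.0559e+7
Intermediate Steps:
p(o) = -7/3 - o/3 (p(o) = -3 + (2 - o)/3 = -3 + (2/3 - o/3) = -7/3 - o/3)
s(j, A) = -204 (s(j, A) = -4 + 2*(-6 - 1*94) = -4 + 2*(-6 - 94) = -4 + 2*(-100) = -4 - 200 = -204)
W = -3880/7 (W = 5*(-111 + 1/(-1 + 8)) = 5*(-111 + 1/7) = 5*(-776/7) = -3880/7 ≈ -554.29)
(1887 + W)*(s(p(-8), 145) - 45236) = (1887 - 3880/7)*(-204 - 45236) = (9329/7)*(-45440) = -423909760/7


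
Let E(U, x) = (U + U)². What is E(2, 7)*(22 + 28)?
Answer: 800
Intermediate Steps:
E(U, x) = 4*U² (E(U, x) = (2*U)² = 4*U²)
E(2, 7)*(22 + 28) = (4*2²)*(22 + 28) = (4*4)*50 = 16*50 = 800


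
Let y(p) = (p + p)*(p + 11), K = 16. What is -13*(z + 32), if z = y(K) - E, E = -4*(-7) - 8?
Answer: -11388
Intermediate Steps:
E = 20 (E = 28 - 8 = 20)
y(p) = 2*p*(11 + p) (y(p) = (2*p)*(11 + p) = 2*p*(11 + p))
z = 844 (z = 2*16*(11 + 16) - 1*20 = 2*16*27 - 20 = 864 - 20 = 844)
-13*(z + 32) = -13*(844 + 32) = -13*876 = -11388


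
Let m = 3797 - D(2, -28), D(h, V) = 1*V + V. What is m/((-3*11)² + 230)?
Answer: 3853/1319 ≈ 2.9212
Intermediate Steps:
D(h, V) = 2*V (D(h, V) = V + V = 2*V)
m = 3853 (m = 3797 - 2*(-28) = 3797 - 1*(-56) = 3797 + 56 = 3853)
m/((-3*11)² + 230) = 3853/((-3*11)² + 230) = 3853/((-33)² + 230) = 3853/(1089 + 230) = 3853/1319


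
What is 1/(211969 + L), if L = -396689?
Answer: -1/184720 ≈ -5.4136e-6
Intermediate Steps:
1/(211969 + L) = 1/(211969 - 396689) = 1/(-184720) = -1/184720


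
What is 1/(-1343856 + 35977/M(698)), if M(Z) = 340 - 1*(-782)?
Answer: -1122/1507770455 ≈ -7.4414e-7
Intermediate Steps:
M(Z) = 1122 (M(Z) = 340 + 782 = 1122)
1/(-1343856 + 35977/M(698)) = 1/(-1343856 + 35977/1122) = 1/(-1507770455/1122) = -1122/1507770455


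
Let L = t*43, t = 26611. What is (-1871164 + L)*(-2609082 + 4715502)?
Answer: -1531137740220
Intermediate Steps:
L = 1144273 (L = 26611*43 = 1144273)
(-1871164 + L)*(-2609082 + 4715502) = (-1871164 + 1144273)*(-2609082 + 4715502) = -726891*2106420 = -1531137740220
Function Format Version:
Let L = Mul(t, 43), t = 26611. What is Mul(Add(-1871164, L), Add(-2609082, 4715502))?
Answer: -1531137740220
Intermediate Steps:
L = 1144273 (L = Mul(26611, 43) = 1144273)
Mul(Add(-1871164, L), Add(-2609082, 4715502)) = Mul(Add(-1871164, 1144273), Add(-2609082, 4715502)) = Mul(-726891, 2106420) = -1531137740220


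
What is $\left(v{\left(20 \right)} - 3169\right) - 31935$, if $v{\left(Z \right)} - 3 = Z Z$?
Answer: $-34701$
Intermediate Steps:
$v{\left(Z \right)} = 3 + Z^{2}$ ($v{\left(Z \right)} = 3 + Z Z = 3 + Z^{2}$)
$\left(v{\left(20 \right)} - 3169\right) - 31935 = \left(\left(3 + 20^{2}\right) - 3169\right) - 31935 = \left(\left(3 + 400\right) - 3169\right) - 31935 = \left(403 - 3169\right) - 31935 = -2766 - 31935 = -34701$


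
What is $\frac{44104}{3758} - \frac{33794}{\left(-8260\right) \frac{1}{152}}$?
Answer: $\frac{2458496568}{3880135} \approx 633.61$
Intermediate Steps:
$\frac{44104}{3758} - \frac{33794}{\left(-8260\right) \frac{1}{152}} = 44104 \cdot \frac{1}{3758} - \frac{33794}{\left(-8260\right) \frac{1}{152}} = \frac{22052}{1879} - \frac{33794}{- \frac{2065}{38}} = \frac{22052}{1879} - - \frac{1284172}{2065} = \frac{22052}{1879} + \frac{1284172}{2065} = \frac{2458496568}{3880135}$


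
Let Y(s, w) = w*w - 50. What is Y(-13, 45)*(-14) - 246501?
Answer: -274151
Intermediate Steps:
Y(s, w) = -50 + w**2 (Y(s, w) = w**2 - 50 = -50 + w**2)
Y(-13, 45)*(-14) - 246501 = (-50 + 45**2)*(-14) - 246501 = (-50 + 2025)*(-14) - 246501 = 1975*(-14) - 246501 = -27650 - 246501 = -274151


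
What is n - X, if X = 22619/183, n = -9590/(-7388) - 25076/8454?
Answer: -119317273001/952486818 ≈ -125.27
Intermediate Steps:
n = -26046907/15614538 (n = -9590*(-1/7388) - 25076*1/8454 = 4795/3694 - 12538/4227 = -26046907/15614538 ≈ -1.6681)
X = 22619/183 (X = 22619*(1/183) = 22619/183 ≈ 123.60)
n - X = -26046907/15614538 - 1*22619/183 = -26046907/15614538 - 22619/183 = -119317273001/952486818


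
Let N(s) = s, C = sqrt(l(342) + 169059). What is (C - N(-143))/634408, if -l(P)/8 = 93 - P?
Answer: 143/634408 + sqrt(171051)/634408 ≈ 0.00087733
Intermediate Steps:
l(P) = -744 + 8*P (l(P) = -8*(93 - P) = -744 + 8*P)
C = sqrt(171051) (C = sqrt((-744 + 8*342) + 169059) = sqrt((-744 + 2736) + 169059) = sqrt(1992 + 169059) = sqrt(171051) ≈ 413.58)
(C - N(-143))/634408 = (sqrt(171051) - 1*(-143))/634408 = (sqrt(171051) + 143)*(1/634408) = (143 + sqrt(171051))*(1/634408) = 143/634408 + sqrt(171051)/634408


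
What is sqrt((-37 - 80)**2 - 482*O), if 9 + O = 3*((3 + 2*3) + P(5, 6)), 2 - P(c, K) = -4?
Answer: 3*I*sqrt(407) ≈ 60.523*I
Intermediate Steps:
P(c, K) = 6 (P(c, K) = 2 - 1*(-4) = 2 + 4 = 6)
O = 36 (O = -9 + 3*((3 + 2*3) + 6) = -9 + 3*((3 + 6) + 6) = -9 + 3*(9 + 6) = -9 + 3*15 = -9 + 45 = 36)
sqrt((-37 - 80)**2 - 482*O) = sqrt((-37 - 80)**2 - 482*36) = sqrt((-117)**2 - 17352) = sqrt(13689 - 17352) = sqrt(-3663) = 3*I*sqrt(407)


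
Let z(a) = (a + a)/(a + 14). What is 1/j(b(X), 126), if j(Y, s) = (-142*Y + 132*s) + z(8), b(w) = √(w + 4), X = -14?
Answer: 50314/837469001 + 8591*I*√10/16749380020 ≈ 6.0079e-5 + 1.622e-6*I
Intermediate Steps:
b(w) = √(4 + w)
z(a) = 2*a/(14 + a) (z(a) = (2*a)/(14 + a) = 2*a/(14 + a))
j(Y, s) = 8/11 - 142*Y + 132*s (j(Y, s) = (-142*Y + 132*s) + 2*8/(14 + 8) = (-142*Y + 132*s) + 2*8/22 = (-142*Y + 132*s) + 2*8*(1/22) = (-142*Y + 132*s) + 8/11 = 8/11 - 142*Y + 132*s)
1/j(b(X), 126) = 1/(8/11 - 142*√(4 - 14) + 132*126) = 1/(8/11 - 142*I*√10 + 16632) = 1/(182960/11 - 142*I*√10)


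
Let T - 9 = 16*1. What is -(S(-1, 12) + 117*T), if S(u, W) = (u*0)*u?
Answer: -2925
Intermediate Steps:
S(u, W) = 0 (S(u, W) = 0*u = 0)
T = 25 (T = 9 + 16*1 = 9 + 16 = 25)
-(S(-1, 12) + 117*T) = -(0 + 117*25) = -(0 + 2925) = -1*2925 = -2925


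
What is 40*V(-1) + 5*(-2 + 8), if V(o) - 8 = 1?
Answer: 390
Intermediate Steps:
V(o) = 9 (V(o) = 8 + 1 = 9)
40*V(-1) + 5*(-2 + 8) = 40*9 + 5*(-2 + 8) = 360 + 5*6 = 360 + 30 = 390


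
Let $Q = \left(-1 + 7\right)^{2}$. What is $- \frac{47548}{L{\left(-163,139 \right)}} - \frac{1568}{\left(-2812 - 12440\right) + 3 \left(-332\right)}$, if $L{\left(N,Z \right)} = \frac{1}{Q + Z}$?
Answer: $- \frac{16899747704}{2031} \approx -8.3209 \cdot 10^{6}$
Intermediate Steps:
$Q = 36$ ($Q = 6^{2} = 36$)
$L{\left(N,Z \right)} = \frac{1}{36 + Z}$
$- \frac{47548}{L{\left(-163,139 \right)}} - \frac{1568}{\left(-2812 - 12440\right) + 3 \left(-332\right)} = - \frac{47548}{\frac{1}{36 + 139}} - \frac{1568}{\left(-2812 - 12440\right) + 3 \left(-332\right)} = - \frac{47548}{\frac{1}{175}} - \frac{1568}{-15252 - 996} = - 47548 \frac{1}{\frac{1}{175}} - \frac{1568}{-16248} = \left(-47548\right) 175 - - \frac{196}{2031} = -8320900 + \frac{196}{2031} = - \frac{16899747704}{2031}$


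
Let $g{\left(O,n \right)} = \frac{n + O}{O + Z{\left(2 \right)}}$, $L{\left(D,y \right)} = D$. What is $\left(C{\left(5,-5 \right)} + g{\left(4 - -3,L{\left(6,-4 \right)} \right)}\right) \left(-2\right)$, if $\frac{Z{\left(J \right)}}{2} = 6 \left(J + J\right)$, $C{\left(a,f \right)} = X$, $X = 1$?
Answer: $- \frac{136}{55} \approx -2.4727$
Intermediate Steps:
$C{\left(a,f \right)} = 1$
$Z{\left(J \right)} = 24 J$ ($Z{\left(J \right)} = 2 \cdot 6 \left(J + J\right) = 2 \cdot 6 \cdot 2 J = 2 \cdot 12 J = 24 J$)
$g{\left(O,n \right)} = \frac{O + n}{48 + O}$ ($g{\left(O,n \right)} = \frac{n + O}{O + 24 \cdot 2} = \frac{O + n}{O + 48} = \frac{O + n}{48 + O}$)
$\left(C{\left(5,-5 \right)} + g{\left(4 - -3,L{\left(6,-4 \right)} \right)}\right) \left(-2\right) = \left(1 + \frac{\left(4 - -3\right) + 6}{48 + \left(4 - -3\right)}\right) \left(-2\right) = \left(1 + \frac{\left(4 + 3\right) + 6}{48 + \left(4 + 3\right)}\right) \left(-2\right) = \left(1 + \frac{7 + 6}{48 + 7}\right) \left(-2\right) = \left(1 + \frac{1}{55} \cdot 13\right) \left(-2\right) = \left(1 + \frac{13}{55}\right) \left(-2\right) = \frac{68}{55} \left(-2\right) = - \frac{136}{55}$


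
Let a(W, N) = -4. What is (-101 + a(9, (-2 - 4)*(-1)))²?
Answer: 11025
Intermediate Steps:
(-101 + a(9, (-2 - 4)*(-1)))² = (-101 - 4)² = (-105)² = 11025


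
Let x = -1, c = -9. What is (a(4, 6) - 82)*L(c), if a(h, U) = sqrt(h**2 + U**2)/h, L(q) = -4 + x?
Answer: 410 - 5*sqrt(13)/2 ≈ 400.99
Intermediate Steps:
L(q) = -5 (L(q) = -4 - 1 = -5)
a(h, U) = sqrt(U**2 + h**2)/h
(a(4, 6) - 82)*L(c) = (sqrt(6**2 + 4**2)/4 - 82)*(-5) = (sqrt(36 + 16)/4 - 82)*(-5) = (sqrt(52)/4 - 82)*(-5) = ((2*sqrt(13))/4 - 82)*(-5) = (sqrt(13)/2 - 82)*(-5) = (-82 + sqrt(13)/2)*(-5) = 410 - 5*sqrt(13)/2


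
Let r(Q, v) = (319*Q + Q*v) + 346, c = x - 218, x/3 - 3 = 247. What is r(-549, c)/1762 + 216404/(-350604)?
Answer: -41015458265/154441062 ≈ -265.57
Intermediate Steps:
x = 750 (x = 9 + 3*247 = 9 + 741 = 750)
c = 532 (c = 750 - 218 = 532)
r(Q, v) = 346 + 319*Q + Q*v
r(-549, c)/1762 + 216404/(-350604) = (346 + 319*(-549) - 549*532)/1762 + 216404/(-350604) = (346 - 175131 - 292068)*(1/1762) + 216404*(-1/350604) = -466853*1/1762 - 54101/87651 = -466853/1762 - 54101/87651 = -41015458265/154441062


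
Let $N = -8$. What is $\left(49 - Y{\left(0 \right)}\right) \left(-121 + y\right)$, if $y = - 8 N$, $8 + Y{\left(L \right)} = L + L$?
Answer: $-3249$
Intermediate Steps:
$Y{\left(L \right)} = -8 + 2 L$ ($Y{\left(L \right)} = -8 + \left(L + L\right) = -8 + 2 L$)
$y = 64$ ($y = \left(-8\right) \left(-8\right) = 64$)
$\left(49 - Y{\left(0 \right)}\right) \left(-121 + y\right) = \left(49 - \left(-8 + 2 \cdot 0\right)\right) \left(-121 + 64\right) = \left(49 - \left(-8 + 0\right)\right) \left(-57\right) = \left(49 - -8\right) \left(-57\right) = \left(49 + 8\right) \left(-57\right) = 57 \left(-57\right) = -3249$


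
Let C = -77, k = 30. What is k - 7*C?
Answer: 569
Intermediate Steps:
k - 7*C = 30 - 7*(-77) = 30 + 539 = 569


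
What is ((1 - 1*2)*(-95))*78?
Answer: 7410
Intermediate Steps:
((1 - 1*2)*(-95))*78 = ((1 - 2)*(-95))*78 = -1*(-95)*78 = 95*78 = 7410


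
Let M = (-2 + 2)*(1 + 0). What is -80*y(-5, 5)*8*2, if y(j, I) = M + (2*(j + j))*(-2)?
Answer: -51200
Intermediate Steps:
M = 0 (M = 0*1 = 0)
y(j, I) = -8*j (y(j, I) = 0 + (2*(j + j))*(-2) = 0 + (2*(2*j))*(-2) = 0 + (4*j)*(-2) = 0 - 8*j = -8*j)
-80*y(-5, 5)*8*2 = -80*-8*(-5)*8*2 = -80*40*8*2 = -25600*2 = -80*640 = -51200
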